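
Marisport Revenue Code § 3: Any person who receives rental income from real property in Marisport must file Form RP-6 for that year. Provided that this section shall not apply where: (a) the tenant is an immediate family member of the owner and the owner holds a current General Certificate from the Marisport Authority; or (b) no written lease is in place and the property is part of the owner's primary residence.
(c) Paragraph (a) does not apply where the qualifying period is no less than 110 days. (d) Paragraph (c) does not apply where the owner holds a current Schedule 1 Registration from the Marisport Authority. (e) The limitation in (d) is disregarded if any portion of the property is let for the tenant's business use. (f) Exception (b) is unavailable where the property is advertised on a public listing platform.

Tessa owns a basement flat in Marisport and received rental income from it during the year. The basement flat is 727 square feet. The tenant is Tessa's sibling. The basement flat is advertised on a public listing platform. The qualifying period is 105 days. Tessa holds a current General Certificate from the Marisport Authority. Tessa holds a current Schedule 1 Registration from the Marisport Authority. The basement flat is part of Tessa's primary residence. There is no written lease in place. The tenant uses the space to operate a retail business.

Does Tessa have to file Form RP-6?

No — exception (a) applies; Tessa is not required to file Form RP-6.

All of (a)'s requirements are met (the tenant is an immediate family member; a current General Certificate is held). As to paragraphs (c)–(e): (c), which would limit (a), is not engaged: the qualifying period is 105 days, short of 110 days. So (a) applies.
Exception (b)'s conditions are all satisfied: there is no written lease; the basement flat is part of the primary residence. Turning to paragraph (f): (f) operates against (b): the property is publicly advertised. So (b) is unavailable.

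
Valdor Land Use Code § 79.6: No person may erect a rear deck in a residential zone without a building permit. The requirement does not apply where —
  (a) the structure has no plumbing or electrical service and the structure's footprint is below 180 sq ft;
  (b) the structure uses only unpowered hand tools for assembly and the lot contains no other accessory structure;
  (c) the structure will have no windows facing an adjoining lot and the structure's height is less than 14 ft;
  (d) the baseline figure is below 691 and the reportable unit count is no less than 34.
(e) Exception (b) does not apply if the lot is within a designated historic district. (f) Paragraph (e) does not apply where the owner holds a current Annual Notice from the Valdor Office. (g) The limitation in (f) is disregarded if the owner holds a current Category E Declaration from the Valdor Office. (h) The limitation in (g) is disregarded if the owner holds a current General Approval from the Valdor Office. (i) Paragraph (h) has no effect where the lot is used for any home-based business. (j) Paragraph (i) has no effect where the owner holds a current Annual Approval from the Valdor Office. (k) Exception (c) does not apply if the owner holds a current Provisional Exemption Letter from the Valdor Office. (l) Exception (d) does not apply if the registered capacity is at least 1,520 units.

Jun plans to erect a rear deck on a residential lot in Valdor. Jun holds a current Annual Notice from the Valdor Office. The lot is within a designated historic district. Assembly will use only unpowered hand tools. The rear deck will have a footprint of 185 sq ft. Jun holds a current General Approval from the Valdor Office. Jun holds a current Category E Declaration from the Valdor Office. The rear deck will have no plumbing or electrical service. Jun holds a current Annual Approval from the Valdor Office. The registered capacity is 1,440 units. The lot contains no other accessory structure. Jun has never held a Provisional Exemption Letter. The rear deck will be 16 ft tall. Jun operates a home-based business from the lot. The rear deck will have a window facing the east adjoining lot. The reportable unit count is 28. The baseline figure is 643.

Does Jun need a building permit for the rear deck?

No — exception (b) applies; Jun does not need a building permit.

Exception (a) fails — the structure's footprint is 185 sq ft, not below 180 sq ft.
Exception (b) is satisfied on its face — assembly uses only hand tools; the lot has no other accessory structure. As to paragraphs (e)–(j): (e) would limit (b) — the lot is in a historic district — but (f) sets (e) aside: (f) applies — a current Annual Notice is held. (g) is triggered (a current Category E Declaration is held), but is overridden by (h): (h) operates against (g): a current General Approval is held. (i) applies (a home-based business operates on the lot), but yields to (j): (j) operates against (i): a current Annual Approval is held. Exception (b) stands.
Exception (c) fails — a window faces an adjoining lot.
Exception (d) fails — the reportable unit count is 28, short of 34.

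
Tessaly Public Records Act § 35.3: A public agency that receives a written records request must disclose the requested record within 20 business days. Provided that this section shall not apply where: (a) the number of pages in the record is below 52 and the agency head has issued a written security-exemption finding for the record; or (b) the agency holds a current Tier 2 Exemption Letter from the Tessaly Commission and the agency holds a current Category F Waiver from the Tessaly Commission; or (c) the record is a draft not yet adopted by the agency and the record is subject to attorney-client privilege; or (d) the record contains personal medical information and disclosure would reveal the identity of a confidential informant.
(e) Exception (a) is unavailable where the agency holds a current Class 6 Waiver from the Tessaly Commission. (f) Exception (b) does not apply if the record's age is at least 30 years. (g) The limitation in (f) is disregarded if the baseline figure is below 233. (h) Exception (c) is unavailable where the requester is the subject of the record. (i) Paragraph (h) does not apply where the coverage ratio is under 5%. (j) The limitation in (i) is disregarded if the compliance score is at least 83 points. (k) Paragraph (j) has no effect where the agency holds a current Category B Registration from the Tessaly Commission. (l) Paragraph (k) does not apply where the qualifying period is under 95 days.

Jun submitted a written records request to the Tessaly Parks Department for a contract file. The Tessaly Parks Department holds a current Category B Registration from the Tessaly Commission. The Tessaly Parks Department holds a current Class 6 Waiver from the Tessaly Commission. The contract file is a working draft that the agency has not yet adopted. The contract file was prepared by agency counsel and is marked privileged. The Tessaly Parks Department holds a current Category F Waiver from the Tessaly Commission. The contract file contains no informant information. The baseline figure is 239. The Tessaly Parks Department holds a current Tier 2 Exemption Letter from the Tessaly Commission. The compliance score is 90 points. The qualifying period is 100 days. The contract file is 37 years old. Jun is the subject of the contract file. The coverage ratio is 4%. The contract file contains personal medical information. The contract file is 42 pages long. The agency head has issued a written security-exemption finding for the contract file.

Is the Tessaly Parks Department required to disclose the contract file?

No — exception (c) applies; the Tessaly Parks Department is not required to disclose the contract file.

All of (a)'s requirements are met (the number of pages in the record is 42, below the 52 limit; a written security-exemption finding has been issued). Turning to paragraph (e): (e) operates against (a): a current Class 6 Waiver is held. So (a) is unavailable.
All of (b)'s requirements are met (a current Tier 2 Exemption Letter is held; a current Category F Waiver is held). However, paragraphs (f)–(g) must be considered: (f) operates against (b): the record's age is 37 years, meeting the 30 years threshold. (g), which would lift (f), is inapplicable — the baseline figure is 239, not below 233. (b) is therefore removed.
Exception (c) is satisfied on its face — the contract file is an unadopted draft; the contract file is privileged. Under paragraphs (h)–(l): (h) operates (Jun is the subject of the contract file), but is displaced by (i): (i) operates against (h): the coverage ratio is 4%, under the 5% limit. (j) applies (the compliance score is 90 points, meeting the 83 points threshold), but is displaced by (k): (k) operates against (j): a current Category B Registration is held. (l) is not triggered (the qualifying period is 100 days, not under 95 days), so (k) stands. So (c) applies.
Exception (d) requires that disclosure would reveal the identity of a confidential informant; but the contract file contains no informant information, so (d) is unavailable.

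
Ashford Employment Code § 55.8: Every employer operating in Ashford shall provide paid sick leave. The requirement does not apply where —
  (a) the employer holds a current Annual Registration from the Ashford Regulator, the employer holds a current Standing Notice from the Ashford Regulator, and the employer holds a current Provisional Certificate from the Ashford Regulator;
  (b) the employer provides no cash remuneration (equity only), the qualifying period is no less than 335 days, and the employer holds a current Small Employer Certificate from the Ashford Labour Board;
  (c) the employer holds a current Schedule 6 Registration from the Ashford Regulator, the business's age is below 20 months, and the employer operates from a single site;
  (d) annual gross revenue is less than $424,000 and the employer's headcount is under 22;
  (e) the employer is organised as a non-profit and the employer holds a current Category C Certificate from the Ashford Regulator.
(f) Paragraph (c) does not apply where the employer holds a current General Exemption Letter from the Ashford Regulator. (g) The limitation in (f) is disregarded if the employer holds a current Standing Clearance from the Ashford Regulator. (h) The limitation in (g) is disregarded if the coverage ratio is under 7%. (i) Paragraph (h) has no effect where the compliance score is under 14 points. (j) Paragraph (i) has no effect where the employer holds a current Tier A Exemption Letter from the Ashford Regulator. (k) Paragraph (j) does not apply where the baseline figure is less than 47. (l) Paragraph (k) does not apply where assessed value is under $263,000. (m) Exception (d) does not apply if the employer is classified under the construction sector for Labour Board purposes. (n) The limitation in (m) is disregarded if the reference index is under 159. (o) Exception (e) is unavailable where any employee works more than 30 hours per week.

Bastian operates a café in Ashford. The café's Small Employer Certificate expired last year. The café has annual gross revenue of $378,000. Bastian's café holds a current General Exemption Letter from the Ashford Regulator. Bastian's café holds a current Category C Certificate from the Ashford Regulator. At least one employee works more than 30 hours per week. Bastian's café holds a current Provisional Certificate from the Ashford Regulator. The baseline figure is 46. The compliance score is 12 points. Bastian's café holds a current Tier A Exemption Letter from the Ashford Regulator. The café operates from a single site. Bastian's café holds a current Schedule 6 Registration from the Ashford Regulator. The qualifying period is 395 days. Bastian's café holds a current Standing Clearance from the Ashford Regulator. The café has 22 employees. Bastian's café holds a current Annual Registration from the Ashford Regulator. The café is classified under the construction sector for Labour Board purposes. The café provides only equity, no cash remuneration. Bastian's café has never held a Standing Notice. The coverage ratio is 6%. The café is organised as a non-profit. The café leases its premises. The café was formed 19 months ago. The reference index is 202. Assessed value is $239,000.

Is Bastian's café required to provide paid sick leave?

Exception (a) requires that the employer holds a current Standing Notice from the Ashford Regulator; but no current Standing Notice is held, so (a) is unavailable.
Exception (b) does not apply: the Small Employer Certificate has expired.
Exception (c): a current Schedule 6 Registration is held; the business's age is 19 months, below the 20 months limit; the employer operates from a single site — every condition holds. But: (f) operates — a current General Exemption Letter is held. (g) would limit (f) — a current Standing Clearance is held — but (h) sets (g) aside: (h) operates — the coverage ratio is 6%, under the 7% limit. (i) is triggered (the compliance score is 12 points, under the 14 points limit), but is overridden by (j): (j) operates against (i): a current Tier A Exemption Letter is held. (k) would limit (j) — the baseline figure is 46, less than the 47 limit — but (l) sets (k) aside: (l) operates against (k): assessed value is $239,000, under the $263,000 limit. So (c) is unavailable.
Exception (d) requires that the employer's headcount is under 22; but the employer's headcount is 22, not under 22, so (d) is unavailable.
All of (e)'s requirements are met (the employer is a non-profit; a current Category C Certificate is held). But: (o) operates against (e): at least one employee exceeds 30 hours/week. Exception (e) does not apply.
Every exception is unavailable, so the rule governs.

Yes — Bastian's café must provide paid sick leave.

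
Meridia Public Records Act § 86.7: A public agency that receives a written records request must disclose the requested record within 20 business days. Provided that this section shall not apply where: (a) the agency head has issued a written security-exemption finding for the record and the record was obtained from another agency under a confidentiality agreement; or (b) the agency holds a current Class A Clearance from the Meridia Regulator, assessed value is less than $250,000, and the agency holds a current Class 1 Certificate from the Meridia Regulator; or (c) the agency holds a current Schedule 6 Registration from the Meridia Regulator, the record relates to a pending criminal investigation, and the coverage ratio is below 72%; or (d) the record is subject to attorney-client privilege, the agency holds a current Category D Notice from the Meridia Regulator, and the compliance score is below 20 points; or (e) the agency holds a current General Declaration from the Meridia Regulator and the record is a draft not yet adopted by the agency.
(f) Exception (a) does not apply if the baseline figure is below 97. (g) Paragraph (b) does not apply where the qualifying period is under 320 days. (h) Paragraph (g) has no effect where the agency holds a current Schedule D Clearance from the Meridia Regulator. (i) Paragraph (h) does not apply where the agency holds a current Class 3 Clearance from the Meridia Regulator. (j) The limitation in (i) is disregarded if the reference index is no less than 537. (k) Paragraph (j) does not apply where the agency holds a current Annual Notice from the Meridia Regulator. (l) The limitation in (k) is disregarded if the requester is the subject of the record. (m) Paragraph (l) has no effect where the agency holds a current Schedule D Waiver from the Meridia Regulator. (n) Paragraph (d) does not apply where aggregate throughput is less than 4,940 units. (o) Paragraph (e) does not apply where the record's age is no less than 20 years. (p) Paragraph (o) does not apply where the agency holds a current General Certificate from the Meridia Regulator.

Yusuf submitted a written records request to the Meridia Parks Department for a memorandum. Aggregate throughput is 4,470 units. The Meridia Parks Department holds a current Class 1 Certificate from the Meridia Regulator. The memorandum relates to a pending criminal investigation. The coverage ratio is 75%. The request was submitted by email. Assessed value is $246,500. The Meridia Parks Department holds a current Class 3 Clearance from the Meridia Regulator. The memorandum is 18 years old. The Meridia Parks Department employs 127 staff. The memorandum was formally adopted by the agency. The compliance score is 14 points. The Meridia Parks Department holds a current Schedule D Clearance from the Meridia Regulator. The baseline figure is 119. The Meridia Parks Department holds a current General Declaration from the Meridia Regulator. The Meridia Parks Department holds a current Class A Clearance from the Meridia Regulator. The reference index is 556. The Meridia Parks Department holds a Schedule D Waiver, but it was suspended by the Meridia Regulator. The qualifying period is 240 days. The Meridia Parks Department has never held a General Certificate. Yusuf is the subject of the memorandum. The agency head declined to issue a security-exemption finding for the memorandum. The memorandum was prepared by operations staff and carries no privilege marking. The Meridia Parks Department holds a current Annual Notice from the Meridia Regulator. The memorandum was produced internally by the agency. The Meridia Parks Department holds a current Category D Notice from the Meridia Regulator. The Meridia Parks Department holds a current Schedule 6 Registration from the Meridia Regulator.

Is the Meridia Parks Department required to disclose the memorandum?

Exception (a) requires that the agency head has issued a written security-exemption finding for the record; but the agency head declined to issue a security-exemption finding, so (a) is unavailable.
Exception (b) is satisfied on its face — a current Class A Clearance is held; assessed value is $246,500, less than the $250,000 limit; a current Class 1 Certificate is held. As to paragraphs (g)–(m): (g) would limit (b) — the qualifying period is 240 days, under the 320 days limit — but (h) sets (g) aside: (h) applies — a current Schedule D Clearance is held. (i) would limit (h) — a current Class 3 Clearance is held — but (j) sets (i) aside: (j) operates — the reference index is 556, meeting the 537 threshold. (k) is engaged (a current Annual Notice is held), but is itself disapplied by (l): (l) applies — Yusuf is the subject of the memorandum. (m), which would lift (l), is not triggered — no current Schedule D Waiver is held. So (b) applies.
Exception (c) does not apply: the coverage ratio is 75%, not below 72%.
Exception (d) requires that the record is subject to attorney-client privilege; but the memorandum carries no privilege marking, so (d) is unavailable.
Exception (e) fails — the memorandum has been formally adopted.

No — exception (b) applies; the Meridia Parks Department is not required to disclose the memorandum.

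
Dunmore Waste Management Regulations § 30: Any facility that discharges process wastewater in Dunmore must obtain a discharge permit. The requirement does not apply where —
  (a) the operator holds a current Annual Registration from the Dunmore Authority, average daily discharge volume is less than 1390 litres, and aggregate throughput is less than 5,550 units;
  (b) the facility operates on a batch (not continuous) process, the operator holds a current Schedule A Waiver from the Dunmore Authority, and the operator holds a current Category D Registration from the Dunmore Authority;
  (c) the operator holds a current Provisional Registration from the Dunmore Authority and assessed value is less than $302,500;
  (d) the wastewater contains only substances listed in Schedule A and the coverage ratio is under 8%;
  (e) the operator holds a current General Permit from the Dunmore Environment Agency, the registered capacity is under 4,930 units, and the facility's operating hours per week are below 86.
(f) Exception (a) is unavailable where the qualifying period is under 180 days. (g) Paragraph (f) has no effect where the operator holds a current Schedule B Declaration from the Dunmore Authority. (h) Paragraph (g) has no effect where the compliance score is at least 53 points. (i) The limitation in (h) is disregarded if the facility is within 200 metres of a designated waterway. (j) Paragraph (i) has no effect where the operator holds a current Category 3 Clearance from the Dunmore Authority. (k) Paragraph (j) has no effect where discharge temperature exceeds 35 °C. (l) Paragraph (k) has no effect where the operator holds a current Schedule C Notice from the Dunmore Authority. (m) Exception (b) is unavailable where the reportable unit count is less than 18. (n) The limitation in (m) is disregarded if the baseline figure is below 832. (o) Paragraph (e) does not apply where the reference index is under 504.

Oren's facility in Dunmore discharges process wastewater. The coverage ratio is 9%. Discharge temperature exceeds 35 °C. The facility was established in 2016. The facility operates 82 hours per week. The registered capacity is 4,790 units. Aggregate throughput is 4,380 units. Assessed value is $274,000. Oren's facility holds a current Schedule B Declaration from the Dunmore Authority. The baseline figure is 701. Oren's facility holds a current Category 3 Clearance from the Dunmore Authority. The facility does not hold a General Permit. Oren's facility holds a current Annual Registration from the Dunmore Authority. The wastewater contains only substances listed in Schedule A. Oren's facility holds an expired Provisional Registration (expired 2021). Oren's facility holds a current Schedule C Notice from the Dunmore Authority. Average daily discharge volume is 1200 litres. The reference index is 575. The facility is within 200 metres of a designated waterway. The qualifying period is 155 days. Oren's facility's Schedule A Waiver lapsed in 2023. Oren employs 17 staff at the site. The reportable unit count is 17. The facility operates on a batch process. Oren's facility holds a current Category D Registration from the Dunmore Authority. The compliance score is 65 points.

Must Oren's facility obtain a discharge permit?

Exception (a) is satisfied on its face — a current Annual Registration is held; average daily discharge volume is 1200 litres, less than the 1390 litres limit; aggregate throughput is 4,380 units, less than the 5,550 units limit. However, paragraphs (f)–(l) must be considered: (f) is triggered — the qualifying period is 155 days, under the 180 days limit. (g) would limit (f) — a current Schedule B Declaration is held — but (h) sets (g) aside: (h) applies — the compliance score is 65 points, meeting the 53 points threshold. (i) would limit (h) — the facility is within 200 m of a designated waterway — but (j) sets (i) aside: (j) operates against (i): a current Category 3 Clearance is held. (k) would limit (j) — discharge temperature exceeds 35 °C — but (l) sets (k) aside: (l) is triggered — a current Schedule C Notice is held. (a) is therefore removed.
Exception (b) requires that the operator holds a current Schedule A Waiver from the Dunmore Authority; but no current Schedule A Waiver is held, so (b) is unavailable.
Exception (c) does not apply: the Provisional Registration is not current.
Exception (d) fails — the coverage ratio is 9%, not under 8%.
Exception (e) does not apply: no General Permit is held.
No exception is made out. Oren's facility falls within the general rule.

Yes — Oren's facility must obtain a discharge permit.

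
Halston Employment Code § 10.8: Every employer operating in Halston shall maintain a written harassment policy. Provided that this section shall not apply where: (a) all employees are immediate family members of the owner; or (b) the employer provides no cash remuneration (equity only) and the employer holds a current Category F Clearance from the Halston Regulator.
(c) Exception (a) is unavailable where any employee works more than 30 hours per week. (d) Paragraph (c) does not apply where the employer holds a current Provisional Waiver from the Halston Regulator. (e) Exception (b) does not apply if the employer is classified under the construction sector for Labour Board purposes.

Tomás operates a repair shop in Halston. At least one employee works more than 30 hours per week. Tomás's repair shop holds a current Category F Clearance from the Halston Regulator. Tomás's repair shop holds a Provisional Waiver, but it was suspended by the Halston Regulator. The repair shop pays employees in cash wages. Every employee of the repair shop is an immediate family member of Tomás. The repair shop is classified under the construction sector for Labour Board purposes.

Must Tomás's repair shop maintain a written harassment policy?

Yes — Tomás's repair shop must maintain a written harassment policy.

Exception (a): every employee is an immediate family member — every condition holds. But: (c) operates against (a): at least one employee exceeds 30 hours/week. (d) is not triggered (there is no Provisional Waiver in force), so (c) stands. So (a) is unavailable.
Exception (b) fails — employees are paid cash wages.
Every exception is unavailable, so the rule governs.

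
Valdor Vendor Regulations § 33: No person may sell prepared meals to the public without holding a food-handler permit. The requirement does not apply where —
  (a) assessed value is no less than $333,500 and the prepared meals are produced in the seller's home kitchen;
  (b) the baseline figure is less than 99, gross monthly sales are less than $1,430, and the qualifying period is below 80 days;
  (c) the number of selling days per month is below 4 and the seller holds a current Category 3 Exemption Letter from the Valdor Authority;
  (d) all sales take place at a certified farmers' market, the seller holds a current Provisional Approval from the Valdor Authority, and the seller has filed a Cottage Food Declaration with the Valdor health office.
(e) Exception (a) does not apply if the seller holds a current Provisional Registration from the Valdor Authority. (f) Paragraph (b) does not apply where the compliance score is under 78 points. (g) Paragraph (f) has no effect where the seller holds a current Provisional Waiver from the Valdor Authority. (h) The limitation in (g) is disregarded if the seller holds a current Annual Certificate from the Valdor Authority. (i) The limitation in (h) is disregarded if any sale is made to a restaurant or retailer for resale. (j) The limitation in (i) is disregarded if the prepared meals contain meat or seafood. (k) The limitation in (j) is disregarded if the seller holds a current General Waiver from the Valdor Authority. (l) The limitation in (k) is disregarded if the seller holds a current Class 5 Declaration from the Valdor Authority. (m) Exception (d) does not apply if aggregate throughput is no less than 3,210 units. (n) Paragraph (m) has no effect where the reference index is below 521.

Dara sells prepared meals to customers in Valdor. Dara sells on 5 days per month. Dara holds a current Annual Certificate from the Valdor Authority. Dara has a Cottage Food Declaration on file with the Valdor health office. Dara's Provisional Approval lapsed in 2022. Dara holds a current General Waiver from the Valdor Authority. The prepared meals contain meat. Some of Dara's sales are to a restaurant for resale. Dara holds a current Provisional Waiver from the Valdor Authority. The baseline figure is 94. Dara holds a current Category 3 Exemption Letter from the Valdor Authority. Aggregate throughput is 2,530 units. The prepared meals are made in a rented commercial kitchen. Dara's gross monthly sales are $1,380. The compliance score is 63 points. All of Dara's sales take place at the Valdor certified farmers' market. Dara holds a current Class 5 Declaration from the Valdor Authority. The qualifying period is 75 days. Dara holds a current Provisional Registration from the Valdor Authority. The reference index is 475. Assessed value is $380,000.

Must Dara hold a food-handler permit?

Exception (a) does not apply: the prepared meals are made in a commercial kitchen, not a home kitchen.
Exception (b) is satisfied on its face — the baseline figure is 94, less than the 99 limit; gross monthly sales are $1,380, less than the $1,430 limit; the qualifying period is 75 days, below the 80 days limit. However, paragraphs (f)–(l) must be considered: (f) is engaged — the compliance score is 63 points, under the 78 points limit. (g) is engaged (a current Provisional Waiver is held), but yields to (h): (h) operates against (g): a current Annual Certificate is held. (i) applies (some sales are to a restaurant for resale), but is itself disapplied by (j): (j) operates against (i): the prepared meals contain meat. (k) is engaged (a current General Waiver is held), but is itself disapplied by (l): (l) operates against (k): a current Class 5 Declaration is held. So (b) is unavailable.
Exception (c) fails — the number of selling days per month is 5, not below 4.
Exception (d) does not apply: the Provisional Approval is not current.
None of the exceptions is available; § 33 applies in full.

Yes — Dara must hold a food-handler permit.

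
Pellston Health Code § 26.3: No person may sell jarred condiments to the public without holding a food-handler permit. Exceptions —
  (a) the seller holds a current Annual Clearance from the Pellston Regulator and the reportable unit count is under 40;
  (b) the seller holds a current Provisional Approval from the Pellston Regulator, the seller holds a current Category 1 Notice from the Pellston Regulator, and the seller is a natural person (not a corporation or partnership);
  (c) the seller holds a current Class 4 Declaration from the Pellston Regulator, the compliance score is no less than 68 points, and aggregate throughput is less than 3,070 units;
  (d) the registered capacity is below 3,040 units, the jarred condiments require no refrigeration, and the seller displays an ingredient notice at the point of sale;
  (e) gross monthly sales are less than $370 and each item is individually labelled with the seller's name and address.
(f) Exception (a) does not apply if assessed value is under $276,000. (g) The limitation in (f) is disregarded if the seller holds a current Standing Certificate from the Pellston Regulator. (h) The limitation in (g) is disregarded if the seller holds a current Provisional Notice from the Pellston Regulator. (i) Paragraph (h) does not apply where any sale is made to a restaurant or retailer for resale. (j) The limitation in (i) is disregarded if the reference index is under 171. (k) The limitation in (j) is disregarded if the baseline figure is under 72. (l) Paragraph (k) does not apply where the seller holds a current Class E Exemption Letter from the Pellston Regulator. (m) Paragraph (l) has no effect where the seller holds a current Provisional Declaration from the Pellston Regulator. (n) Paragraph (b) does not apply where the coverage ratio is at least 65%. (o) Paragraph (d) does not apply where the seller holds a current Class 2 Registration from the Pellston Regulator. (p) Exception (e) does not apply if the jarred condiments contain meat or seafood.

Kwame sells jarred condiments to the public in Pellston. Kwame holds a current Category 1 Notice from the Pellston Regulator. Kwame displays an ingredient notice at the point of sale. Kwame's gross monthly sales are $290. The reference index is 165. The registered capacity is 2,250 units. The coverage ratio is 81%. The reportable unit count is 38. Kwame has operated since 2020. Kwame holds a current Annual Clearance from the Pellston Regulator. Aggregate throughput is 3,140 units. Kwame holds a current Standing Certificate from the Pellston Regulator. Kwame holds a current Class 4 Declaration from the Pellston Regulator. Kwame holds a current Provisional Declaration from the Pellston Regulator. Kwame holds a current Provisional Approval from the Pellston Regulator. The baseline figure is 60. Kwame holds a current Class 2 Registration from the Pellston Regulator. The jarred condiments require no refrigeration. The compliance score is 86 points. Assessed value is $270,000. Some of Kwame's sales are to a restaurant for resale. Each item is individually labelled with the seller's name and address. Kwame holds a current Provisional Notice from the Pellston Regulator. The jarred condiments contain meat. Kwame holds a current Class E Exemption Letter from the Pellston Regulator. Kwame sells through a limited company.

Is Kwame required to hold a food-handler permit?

No — exception (a) applies; Kwame is not required to hold a food-handler permit.

Exception (a) is satisfied on its face — a current Annual Clearance is held; the reportable unit count is 38, under the 40 limit. Under paragraphs (f)–(m): (f) applies (assessed value is $270,000, under the $276,000 limit), but is set aside by (g): (g) applies — a current Standing Certificate is held. (h) would limit (g) — a current Provisional Notice is held — but (i) sets (h) aside: (i) operates — some sales are to a restaurant for resale. (j) would limit (i) — the reference index is 165, under the 171 limit — but (k) sets (j) aside: (k) operates against (j): the baseline figure is 60, under the 72 limit. (l) would limit (k) — a current Class E Exemption Letter is held — but (m) sets (l) aside: (m) is engaged — a current Provisional Declaration is held. (a) remains available.
Exception (b) fails — the seller operates through a limited company.
Exception (c) requires that aggregate throughput is less than 3,070 units; but aggregate throughput is 3,140 units, not less than 3,070 units, so (c) is unavailable.
Exception (d): the registered capacity is 2,250 units, below the 3,040 units limit; the jarred condiments are shelf-stable; an ingredient notice is displayed — every condition holds. However, paragraph (o) must be considered: (o) operates against (d): a current Class 2 Registration is held. So (d) is unavailable.
Exception (e) is satisfied on its face — gross monthly sales are $290, less than the $370 limit; items are individually labelled. However, paragraph (p) must be considered: (p) operates against (e): the jarred condiments contain meat. (e) is therefore removed.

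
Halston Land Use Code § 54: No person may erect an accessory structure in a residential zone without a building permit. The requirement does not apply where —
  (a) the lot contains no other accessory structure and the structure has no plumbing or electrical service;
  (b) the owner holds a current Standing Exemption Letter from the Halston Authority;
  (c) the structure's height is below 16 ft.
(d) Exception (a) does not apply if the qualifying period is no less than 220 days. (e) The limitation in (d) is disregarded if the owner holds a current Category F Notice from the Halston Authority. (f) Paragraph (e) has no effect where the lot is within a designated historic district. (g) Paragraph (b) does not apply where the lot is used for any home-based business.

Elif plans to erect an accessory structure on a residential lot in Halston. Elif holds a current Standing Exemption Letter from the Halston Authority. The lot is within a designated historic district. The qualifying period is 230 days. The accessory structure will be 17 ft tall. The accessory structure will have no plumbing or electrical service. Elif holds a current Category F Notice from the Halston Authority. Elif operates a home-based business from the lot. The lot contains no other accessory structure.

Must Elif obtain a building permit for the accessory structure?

Exception (a) is satisfied on its face — the lot has no other accessory structure; there is no plumbing or electrical service. Turning to paragraphs (d)–(f): (d) operates against (a): the qualifying period is 230 days, meeting the 220 days threshold. (e) would limit (d) — a current Category F Notice is held — but (f) sets (e) aside: (f) is triggered — the lot is in a historic district. So (a) is unavailable.
Exception (b): a current Standing Exemption Letter is held — every condition holds. But: (g) is engaged — a home-based business operates on the lot. (b) is therefore removed.
Exception (c) fails — the structure's height is 17 ft, not below 16 ft.
No exception displaces § 54.

Yes — Elif must obtain a building permit.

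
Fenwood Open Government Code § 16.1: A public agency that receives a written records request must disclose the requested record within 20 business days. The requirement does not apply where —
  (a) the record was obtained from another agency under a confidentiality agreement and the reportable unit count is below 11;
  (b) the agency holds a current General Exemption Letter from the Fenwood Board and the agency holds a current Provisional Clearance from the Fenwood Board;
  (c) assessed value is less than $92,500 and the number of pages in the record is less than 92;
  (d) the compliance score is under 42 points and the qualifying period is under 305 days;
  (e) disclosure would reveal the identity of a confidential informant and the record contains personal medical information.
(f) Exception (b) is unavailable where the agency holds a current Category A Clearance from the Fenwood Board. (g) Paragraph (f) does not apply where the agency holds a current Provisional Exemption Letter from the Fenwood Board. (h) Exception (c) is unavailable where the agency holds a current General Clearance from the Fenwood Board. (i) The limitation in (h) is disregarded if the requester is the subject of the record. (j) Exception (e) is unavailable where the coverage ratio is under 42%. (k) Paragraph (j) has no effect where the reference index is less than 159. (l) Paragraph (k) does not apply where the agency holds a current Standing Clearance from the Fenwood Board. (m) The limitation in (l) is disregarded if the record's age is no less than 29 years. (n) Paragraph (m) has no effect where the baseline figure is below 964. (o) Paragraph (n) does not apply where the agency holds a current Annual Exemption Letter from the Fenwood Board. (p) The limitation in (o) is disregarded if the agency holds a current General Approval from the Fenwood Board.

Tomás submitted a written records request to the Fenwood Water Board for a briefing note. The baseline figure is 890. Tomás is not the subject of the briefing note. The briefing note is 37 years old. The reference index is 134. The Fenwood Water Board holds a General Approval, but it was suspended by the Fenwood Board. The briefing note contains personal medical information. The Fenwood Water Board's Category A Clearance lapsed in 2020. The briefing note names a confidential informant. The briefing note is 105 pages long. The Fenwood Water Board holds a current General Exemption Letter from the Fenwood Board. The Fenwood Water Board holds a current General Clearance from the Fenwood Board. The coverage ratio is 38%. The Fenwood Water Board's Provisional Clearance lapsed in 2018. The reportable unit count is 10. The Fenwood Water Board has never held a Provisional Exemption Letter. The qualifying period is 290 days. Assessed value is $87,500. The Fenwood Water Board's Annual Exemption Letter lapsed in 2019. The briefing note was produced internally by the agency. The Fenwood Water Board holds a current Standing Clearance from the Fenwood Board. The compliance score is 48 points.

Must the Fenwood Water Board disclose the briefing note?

Exception (a) fails — the briefing note was produced internally.
Exception (b) does not apply: there is no Provisional Clearance in force.
Exception (c) requires that the number of pages in the record is less than 92; but the number of pages in the record is 105, not less than 92, so (c) is unavailable.
Exception (d) fails — the compliance score is 48 points, not under 42 points.
Exception (e): the briefing note names a confidential informant; the briefing note contains personal medical information — every condition holds. But applying paragraphs (j)–(p): (j) operates against (e): the coverage ratio is 38%, under the 42% limit. (k) operates (the reference index is 134, less than the 159 limit), but is displaced by (l): (l) operates against (k): a current Standing Clearance is held. (m) is triggered (the record's age is 37 years, meeting the 29 years threshold), but is overridden by (n): (n) operates against (m): the baseline figure is 890, below the 964 limit. (o) is not triggered (no current Annual Exemption Letter is held), so (n) stands. Exception (e) does not apply.
No exception applies. The general rule governs.

Yes — the Fenwood Water Board must disclose the briefing note.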